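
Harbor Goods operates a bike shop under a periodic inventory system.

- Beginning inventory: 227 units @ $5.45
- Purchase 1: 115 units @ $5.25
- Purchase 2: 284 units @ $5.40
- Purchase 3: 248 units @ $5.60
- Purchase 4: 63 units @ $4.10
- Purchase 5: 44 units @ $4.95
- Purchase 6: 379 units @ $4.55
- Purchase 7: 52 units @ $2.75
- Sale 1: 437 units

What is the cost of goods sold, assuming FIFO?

Sale 1 (437) [FIFO — oldest first]: 227 @ $5.45 + 115 @ $5.25 + 95 @ $5.40 = $2,353.90
Ending inventory: 189 @ $5.40 + 248 @ $5.60 + 63 @ $4.10 + 44 @ $4.95 + 379 @ $4.55 + 52 @ $2.75 = $4,752.95
Check: goods available $7,106.85 = COGS $2,353.90 + ending $4,752.95

COGS = $2,353.90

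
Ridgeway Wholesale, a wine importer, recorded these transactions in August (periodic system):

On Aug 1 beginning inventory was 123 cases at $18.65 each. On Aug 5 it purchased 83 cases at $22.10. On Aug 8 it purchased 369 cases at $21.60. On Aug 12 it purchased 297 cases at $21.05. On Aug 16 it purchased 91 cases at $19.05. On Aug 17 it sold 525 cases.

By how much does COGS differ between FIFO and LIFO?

FIFO COGS: 123 @ $18.65 + 83 @ $22.10 + 319 @ $21.60 = $11,018.65
LIFO COGS: 91 @ $19.05 + 297 @ $21.05 + 137 @ $21.60 = $10,944.60
Difference = |$11,018.65 − $10,944.60| = $74.05

$74.05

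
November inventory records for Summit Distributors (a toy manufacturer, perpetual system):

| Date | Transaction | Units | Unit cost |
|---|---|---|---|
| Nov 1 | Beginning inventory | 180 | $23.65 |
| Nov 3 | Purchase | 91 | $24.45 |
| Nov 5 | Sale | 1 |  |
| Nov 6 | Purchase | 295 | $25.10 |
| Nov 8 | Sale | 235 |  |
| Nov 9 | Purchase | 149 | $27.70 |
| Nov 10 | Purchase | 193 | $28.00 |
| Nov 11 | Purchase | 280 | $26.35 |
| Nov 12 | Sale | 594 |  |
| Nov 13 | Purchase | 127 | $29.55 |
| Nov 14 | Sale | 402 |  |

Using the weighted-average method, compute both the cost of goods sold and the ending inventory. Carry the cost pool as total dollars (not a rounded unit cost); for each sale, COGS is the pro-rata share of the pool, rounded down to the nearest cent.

After Nov 1: 180 on hand, pool $4,257.00 (≈ $23.6500 each)
After Nov 3: 271 on hand, pool $6,481.95 (≈ $23.9186 each)
Nov 5, sell 1: 1/271 × $6,481.95 → $23.91
After Nov 6: 565 on hand, pool $13,862.54 (≈ $24.5355 each)
Nov 8, sell 235: 235/565 × $13,862.54 → $5,765.83
After Nov 9: 479 on hand, pool $12,224.01 (≈ $25.5199 each)
After Nov 10: 672 on hand, pool $17,628.01 (≈ $26.2322 each)
After Nov 11: 952 on hand, pool $25,006.01 (≈ $26.2668 each)
Nov 12, sell 594: 594/952 × $25,006.01 → $15,602.48
After Nov 13: 485 on hand, pool $13,156.38 (≈ $27.1266 each)
Nov 14, sell 402: 402/485 × $13,156.38 → $10,904.87
Total COGS = $23.91 + $5,765.83 + $15,602.48 + $10,904.87 = $32,297.09
Ending inventory (cost pool remaining) = $2,251.51

COGS = $32,297.09; ending inventory = $2,251.51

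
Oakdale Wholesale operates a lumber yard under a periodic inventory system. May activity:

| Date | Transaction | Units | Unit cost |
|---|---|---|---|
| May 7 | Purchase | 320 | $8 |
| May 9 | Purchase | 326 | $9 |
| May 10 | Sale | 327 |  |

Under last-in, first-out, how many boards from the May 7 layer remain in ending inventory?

319

May 10, 327 sold [LIFO — newest first]: 326 @ $9 + 1 @ $8 = $2,942
Ending inventory: 319 @ $8 = $2,552
Check: goods available $5,494 = COGS $2,942 + ending $2,552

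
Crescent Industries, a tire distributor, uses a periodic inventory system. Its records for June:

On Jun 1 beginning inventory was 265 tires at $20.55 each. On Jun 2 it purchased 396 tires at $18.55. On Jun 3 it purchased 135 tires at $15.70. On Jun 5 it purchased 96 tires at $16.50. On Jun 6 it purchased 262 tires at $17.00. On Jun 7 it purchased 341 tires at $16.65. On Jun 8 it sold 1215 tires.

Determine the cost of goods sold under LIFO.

Jun 8, 1215 sold [LIFO — newest first]: 341 @ $16.65 + 262 @ $17.00 + 96 @ $16.50 + 135 @ $15.70 + 381 @ $18.55 = $20,902.70
Ending inventory: 265 @ $20.55 + 15 @ $18.55 = $5,724.00

COGS = $20,902.70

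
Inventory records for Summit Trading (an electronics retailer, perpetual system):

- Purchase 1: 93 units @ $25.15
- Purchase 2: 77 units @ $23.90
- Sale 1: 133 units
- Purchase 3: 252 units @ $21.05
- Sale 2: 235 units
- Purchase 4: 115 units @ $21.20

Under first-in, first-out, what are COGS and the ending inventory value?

Sale 1 (133) [FIFO — oldest first]: 93 @ $25.15 + 40 @ $23.90 = $3,294.95
Sale 2 (235) [FIFO — oldest first]: 37 @ $23.90 + 198 @ $21.05 = $5,052.20
Total COGS = $3,294.95 + $5,052.20 = $8,347.15
Ending inventory: 54 @ $21.05 + 115 @ $21.20 = $3,574.70
Check: goods available $11,921.85 = COGS $8,347.15 + ending $3,574.70

COGS = $8,347.15; ending inventory = $3,574.70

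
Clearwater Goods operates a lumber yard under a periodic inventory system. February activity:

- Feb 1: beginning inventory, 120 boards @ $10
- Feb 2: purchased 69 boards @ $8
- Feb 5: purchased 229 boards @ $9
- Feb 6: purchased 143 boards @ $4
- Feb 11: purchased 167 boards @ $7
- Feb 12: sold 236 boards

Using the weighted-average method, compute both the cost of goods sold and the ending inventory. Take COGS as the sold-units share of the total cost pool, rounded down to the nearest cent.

COGS = $1,800.47; ending inventory = $3,753.53

Feb 12, sell 236: 236/728 × $5,554.00 → $1,800.47
Ending inventory (cost pool remaining) = $3,753.53
Check: goods available $5,554.00 = COGS $1,800.47 + ending $3,753.53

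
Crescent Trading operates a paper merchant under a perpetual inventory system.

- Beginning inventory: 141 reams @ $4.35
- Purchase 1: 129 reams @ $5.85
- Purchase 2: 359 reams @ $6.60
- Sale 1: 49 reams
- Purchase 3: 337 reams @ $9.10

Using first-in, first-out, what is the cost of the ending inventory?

Sale 1 (49) [FIFO — oldest first]: 49 @ $4.35 = $213.15
Ending inventory: 92 @ $4.35 + 129 @ $5.85 + 359 @ $6.60 + 337 @ $9.10 = $6,590.95

Ending inventory = $6,590.95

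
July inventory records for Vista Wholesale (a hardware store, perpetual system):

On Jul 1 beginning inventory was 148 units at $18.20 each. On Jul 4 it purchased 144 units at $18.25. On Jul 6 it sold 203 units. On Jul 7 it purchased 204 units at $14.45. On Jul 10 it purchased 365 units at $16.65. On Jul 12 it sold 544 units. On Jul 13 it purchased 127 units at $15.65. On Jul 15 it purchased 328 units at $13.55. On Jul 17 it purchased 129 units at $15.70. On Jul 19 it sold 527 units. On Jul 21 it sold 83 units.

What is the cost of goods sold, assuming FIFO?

Jul 6, 203 sold [FIFO — oldest first]: 148 @ $18.20 + 55 @ $18.25 = $3,697.35
Jul 12, 544 sold [FIFO — oldest first]: 89 @ $18.25 + 204 @ $14.45 + 251 @ $16.65 = $8,751.20
Jul 19, 527 sold [FIFO — oldest first]: 114 @ $16.65 + 127 @ $15.65 + 286 @ $13.55 = $7,760.95
Jul 21, 83 sold [FIFO — oldest first]: 42 @ $13.55 + 41 @ $15.70 = $1,212.80
Total COGS = $3,697.35 + $8,751.20 + $7,760.95 + $1,212.80 = $21,422.30
Ending inventory: 88 @ $15.70 = $1,381.60
Check: goods available $22,803.90 = COGS $21,422.30 + ending $1,381.60

COGS = $21,422.30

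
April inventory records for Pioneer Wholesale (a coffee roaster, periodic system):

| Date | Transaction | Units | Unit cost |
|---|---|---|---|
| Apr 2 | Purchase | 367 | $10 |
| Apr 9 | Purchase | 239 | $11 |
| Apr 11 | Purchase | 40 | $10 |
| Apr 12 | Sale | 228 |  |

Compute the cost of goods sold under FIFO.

Apr 12, 228 sold [FIFO — oldest first]: 228 @ $10 = $2,280
Ending inventory: 139 @ $10 + 239 @ $11 + 40 @ $10 = $4,419
Check: goods available $6,699 = COGS $2,280 + ending $4,419

COGS = $2,280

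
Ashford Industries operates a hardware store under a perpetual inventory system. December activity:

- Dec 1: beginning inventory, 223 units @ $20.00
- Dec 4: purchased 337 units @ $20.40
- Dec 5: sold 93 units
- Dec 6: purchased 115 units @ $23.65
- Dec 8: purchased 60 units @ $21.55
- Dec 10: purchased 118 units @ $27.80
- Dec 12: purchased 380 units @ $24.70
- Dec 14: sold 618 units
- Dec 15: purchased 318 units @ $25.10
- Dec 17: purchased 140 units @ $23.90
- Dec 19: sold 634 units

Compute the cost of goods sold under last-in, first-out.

Dec 5, 93 sold [LIFO — newest first]: 93 @ $20.40 = $1,897.20
Dec 14, 618 sold [LIFO — newest first]: 380 @ $24.70 + 118 @ $27.80 + 60 @ $21.55 + 60 @ $23.65 = $15,378.40
Dec 19, 634 sold [LIFO — newest first]: 140 @ $23.90 + 318 @ $25.10 + 55 @ $23.65 + 121 @ $20.40 = $15,096.95
Total COGS = $1,897.20 + $15,378.40 + $15,096.95 = $32,372.55
Ending inventory: 223 @ $20.00 + 123 @ $20.40 = $6,969.20
Check: goods available $39,341.75 = COGS $32,372.55 + ending $6,969.20

COGS = $32,372.55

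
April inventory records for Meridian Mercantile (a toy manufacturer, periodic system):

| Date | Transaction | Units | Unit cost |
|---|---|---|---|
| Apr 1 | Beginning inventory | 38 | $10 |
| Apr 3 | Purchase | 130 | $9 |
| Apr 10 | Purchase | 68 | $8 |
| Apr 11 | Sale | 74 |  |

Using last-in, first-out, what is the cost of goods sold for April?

Apr 11, 74 sold [LIFO — newest first]: 68 @ $8 + 6 @ $9 = $598
Ending inventory: 38 @ $10 + 124 @ $9 = $1,496
Check: goods available $2,094 = COGS $598 + ending $1,496

COGS = $598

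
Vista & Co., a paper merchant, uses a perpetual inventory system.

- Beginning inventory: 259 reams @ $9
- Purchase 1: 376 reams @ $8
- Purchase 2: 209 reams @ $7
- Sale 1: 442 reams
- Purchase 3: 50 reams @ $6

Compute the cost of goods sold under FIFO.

Sale 1 (442) [FIFO — oldest first]: 259 @ $9 + 183 @ $8 = $3,795
Ending inventory: 193 @ $8 + 209 @ $7 + 50 @ $6 = $3,307

COGS = $3,795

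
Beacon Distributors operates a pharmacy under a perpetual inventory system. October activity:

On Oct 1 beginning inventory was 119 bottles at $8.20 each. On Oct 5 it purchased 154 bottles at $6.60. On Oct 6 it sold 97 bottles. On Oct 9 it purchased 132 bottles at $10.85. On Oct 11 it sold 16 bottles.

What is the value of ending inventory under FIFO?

Ending inventory = $2,497.80

Oct 6, 97 sold [FIFO — oldest first]: 97 @ $8.20 = $795.40
Oct 11, 16 sold [FIFO — oldest first]: 16 @ $8.20 = $131.20
Total COGS = $795.40 + $131.20 = $926.60
Ending inventory: 6 @ $8.20 + 154 @ $6.60 + 132 @ $10.85 = $2,497.80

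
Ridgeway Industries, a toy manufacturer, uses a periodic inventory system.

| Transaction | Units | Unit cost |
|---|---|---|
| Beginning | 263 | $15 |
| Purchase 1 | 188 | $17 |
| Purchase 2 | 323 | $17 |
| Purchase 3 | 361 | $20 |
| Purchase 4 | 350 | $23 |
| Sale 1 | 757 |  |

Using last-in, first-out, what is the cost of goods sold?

Sale 1 (757) [LIFO — newest first]: 350 @ $23 + 361 @ $20 + 46 @ $17 = $16,052
Ending inventory: 263 @ $15 + 188 @ $17 + 277 @ $17 = $11,850
Check: goods available $27,902 = COGS $16,052 + ending $11,850

COGS = $16,052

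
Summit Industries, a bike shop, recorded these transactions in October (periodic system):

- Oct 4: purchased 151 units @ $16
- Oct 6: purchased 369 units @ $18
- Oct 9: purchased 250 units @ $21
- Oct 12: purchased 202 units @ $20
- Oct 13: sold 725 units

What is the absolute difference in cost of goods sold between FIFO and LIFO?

$841

FIFO COGS: 151 @ $16 + 369 @ $18 + 205 @ $21 = $13,363
LIFO COGS: 202 @ $20 + 250 @ $21 + 273 @ $18 = $14,204
Difference = |$13,363 − $14,204| = $841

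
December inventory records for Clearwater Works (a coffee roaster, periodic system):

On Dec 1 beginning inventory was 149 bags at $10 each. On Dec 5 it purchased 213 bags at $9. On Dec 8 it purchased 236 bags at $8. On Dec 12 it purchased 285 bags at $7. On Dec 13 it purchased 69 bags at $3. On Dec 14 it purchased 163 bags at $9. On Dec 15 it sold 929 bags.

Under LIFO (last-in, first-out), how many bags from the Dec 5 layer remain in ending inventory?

Dec 15, 929 sold [LIFO — newest first]: 163 @ $9 + 69 @ $3 + 285 @ $7 + 236 @ $8 + 176 @ $9 = $7,141
Ending inventory: 149 @ $10 + 37 @ $9 = $1,823

37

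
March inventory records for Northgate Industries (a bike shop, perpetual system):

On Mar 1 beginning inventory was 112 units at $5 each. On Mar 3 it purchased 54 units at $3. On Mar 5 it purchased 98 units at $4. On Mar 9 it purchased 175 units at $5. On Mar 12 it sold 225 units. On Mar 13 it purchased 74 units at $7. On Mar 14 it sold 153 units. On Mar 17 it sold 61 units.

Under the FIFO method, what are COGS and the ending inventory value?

COGS = $1,989; ending inventory = $518

Mar 12, 225 sold [FIFO — oldest first]: 112 @ $5 + 54 @ $3 + 59 @ $4 = $958
Mar 14, 153 sold [FIFO — oldest first]: 39 @ $4 + 114 @ $5 = $726
Mar 17, 61 sold [FIFO — oldest first]: 61 @ $5 = $305
Total COGS = $958 + $726 + $305 = $1,989
Ending inventory: 74 @ $7 = $518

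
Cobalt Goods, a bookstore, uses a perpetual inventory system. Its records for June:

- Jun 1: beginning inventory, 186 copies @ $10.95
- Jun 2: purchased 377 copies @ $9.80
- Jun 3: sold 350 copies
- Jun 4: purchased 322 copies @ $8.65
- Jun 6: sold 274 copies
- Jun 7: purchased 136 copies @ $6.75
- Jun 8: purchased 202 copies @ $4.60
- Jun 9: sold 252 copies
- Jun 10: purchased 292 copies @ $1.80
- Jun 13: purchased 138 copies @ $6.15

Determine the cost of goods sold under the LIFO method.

COGS = $7,066.80

Jun 3, 350 sold [LIFO — newest first]: 350 @ $9.80 = $3,430.00
Jun 6, 274 sold [LIFO — newest first]: 274 @ $8.65 = $2,370.10
Jun 9, 252 sold [LIFO — newest first]: 202 @ $4.60 + 50 @ $6.75 = $1,266.70
Total COGS = $3,430.00 + $2,370.10 + $1,266.70 = $7,066.80
Ending inventory: 186 @ $10.95 + 27 @ $9.80 + 48 @ $8.65 + 86 @ $6.75 + 292 @ $1.80 + 138 @ $6.15 = $4,671.30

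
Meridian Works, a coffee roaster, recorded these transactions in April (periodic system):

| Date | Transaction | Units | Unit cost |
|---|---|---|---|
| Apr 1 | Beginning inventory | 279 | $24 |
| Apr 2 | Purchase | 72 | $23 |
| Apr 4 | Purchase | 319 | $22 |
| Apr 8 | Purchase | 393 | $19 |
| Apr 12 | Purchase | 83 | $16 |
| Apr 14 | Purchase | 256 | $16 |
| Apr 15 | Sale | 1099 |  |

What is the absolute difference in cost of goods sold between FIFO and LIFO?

$2,400

FIFO COGS: 279 @ $24 + 72 @ $23 + 319 @ $22 + 393 @ $19 + 36 @ $16 = $23,413
LIFO COGS: 256 @ $16 + 83 @ $16 + 393 @ $19 + 319 @ $22 + 48 @ $23 = $21,013
Difference = |$23,413 − $21,013| = $2,400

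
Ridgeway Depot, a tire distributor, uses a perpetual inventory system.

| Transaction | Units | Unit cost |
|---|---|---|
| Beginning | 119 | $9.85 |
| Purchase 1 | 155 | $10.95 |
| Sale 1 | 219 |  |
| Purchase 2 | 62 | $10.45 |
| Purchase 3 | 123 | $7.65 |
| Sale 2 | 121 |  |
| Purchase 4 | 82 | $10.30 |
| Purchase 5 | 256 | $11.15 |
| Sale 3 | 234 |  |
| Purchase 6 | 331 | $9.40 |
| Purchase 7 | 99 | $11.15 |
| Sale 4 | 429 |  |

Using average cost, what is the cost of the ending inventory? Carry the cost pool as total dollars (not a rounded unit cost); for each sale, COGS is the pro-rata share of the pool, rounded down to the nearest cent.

Ending inventory = $2,244.81

After Beginning: 119 on hand, pool $1,172.15 (≈ $9.8500 each)
After Purchase 1: 274 on hand, pool $2,869.40 (≈ $10.4723 each)
Sale 1, sell 219: 219/274 × $2,869.40 → $2,293.42
After Purchase 2: 117 on hand, pool $1,223.88 (≈ $10.4605 each)
After Purchase 3: 240 on hand, pool $2,164.83 (≈ $9.0201 each)
Sale 2, sell 121: 121/240 × $2,164.83 → $1,091.43
After Purchase 4: 201 on hand, pool $1,918.00 (≈ $9.5423 each)
After Purchase 5: 457 on hand, pool $4,772.40 (≈ $10.4429 each)
Sale 3, sell 234: 234/457 × $4,772.40 → $2,443.63
After Purchase 6: 554 on hand, pool $5,440.17 (≈ $9.8198 each)
After Purchase 7: 653 on hand, pool $6,544.02 (≈ $10.0215 each)
Sale 4, sell 429: 429/653 × $6,544.02 → $4,299.21
Total COGS = $2,293.42 + $1,091.43 + $2,443.63 + $4,299.21 = $10,127.69
Ending inventory (cost pool remaining) = $2,244.81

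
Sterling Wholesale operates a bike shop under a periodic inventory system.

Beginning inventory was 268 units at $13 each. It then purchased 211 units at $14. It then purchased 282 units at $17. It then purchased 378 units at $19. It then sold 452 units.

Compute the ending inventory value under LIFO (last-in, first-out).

Sale 1 (452) [LIFO — newest first]: 378 @ $19 + 74 @ $17 = $8,440
Ending inventory: 268 @ $13 + 211 @ $14 + 208 @ $17 = $9,974

Ending inventory = $9,974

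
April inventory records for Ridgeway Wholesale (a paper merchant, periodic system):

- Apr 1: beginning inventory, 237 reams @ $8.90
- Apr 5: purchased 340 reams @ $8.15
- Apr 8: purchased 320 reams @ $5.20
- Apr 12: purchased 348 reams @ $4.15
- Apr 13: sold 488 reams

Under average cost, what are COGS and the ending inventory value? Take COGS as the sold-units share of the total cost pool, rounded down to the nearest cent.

Apr 13, sell 488: 488/1245 × $7,988.50 → $3,131.23
Ending inventory (cost pool remaining) = $4,857.27

COGS = $3,131.23; ending inventory = $4,857.27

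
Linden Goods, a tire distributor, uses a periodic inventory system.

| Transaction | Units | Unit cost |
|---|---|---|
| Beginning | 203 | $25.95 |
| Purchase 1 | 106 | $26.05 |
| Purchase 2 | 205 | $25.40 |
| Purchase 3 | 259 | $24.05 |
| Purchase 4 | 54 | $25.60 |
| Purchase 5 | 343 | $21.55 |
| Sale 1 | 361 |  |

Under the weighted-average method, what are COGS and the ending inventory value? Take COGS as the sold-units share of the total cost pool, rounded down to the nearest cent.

COGS = $8,713.10; ending inventory = $19,526.05

Sale 1, sell 361: 361/1170 × $28,239.15 → $8,713.10
Ending inventory (cost pool remaining) = $19,526.05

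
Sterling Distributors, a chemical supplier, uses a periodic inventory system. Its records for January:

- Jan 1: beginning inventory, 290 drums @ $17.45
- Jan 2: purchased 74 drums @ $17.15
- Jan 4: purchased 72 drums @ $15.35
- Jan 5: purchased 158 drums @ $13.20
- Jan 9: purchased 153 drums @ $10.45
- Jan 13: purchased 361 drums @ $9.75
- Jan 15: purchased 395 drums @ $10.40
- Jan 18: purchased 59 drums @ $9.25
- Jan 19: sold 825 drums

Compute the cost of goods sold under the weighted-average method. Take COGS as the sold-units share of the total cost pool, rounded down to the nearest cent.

COGS = $10,189.83

Jan 19, sell 825: 825/1562 × $19,292.75 → $10,189.83
Ending inventory (cost pool remaining) = $9,102.92
Check: goods available $19,292.75 = COGS $10,189.83 + ending $9,102.92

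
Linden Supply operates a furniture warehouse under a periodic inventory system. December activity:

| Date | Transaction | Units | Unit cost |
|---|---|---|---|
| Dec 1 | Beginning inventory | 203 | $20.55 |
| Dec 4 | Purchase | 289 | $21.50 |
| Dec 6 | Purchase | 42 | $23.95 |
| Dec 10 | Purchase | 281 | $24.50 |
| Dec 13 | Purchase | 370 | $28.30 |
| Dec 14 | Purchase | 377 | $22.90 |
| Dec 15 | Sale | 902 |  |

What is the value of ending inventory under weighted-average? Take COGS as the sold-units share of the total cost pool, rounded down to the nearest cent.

Dec 15, sell 902: 902/1562 × $37,379.85 → $21,585.54
Ending inventory (cost pool remaining) = $15,794.31

Ending inventory = $15,794.31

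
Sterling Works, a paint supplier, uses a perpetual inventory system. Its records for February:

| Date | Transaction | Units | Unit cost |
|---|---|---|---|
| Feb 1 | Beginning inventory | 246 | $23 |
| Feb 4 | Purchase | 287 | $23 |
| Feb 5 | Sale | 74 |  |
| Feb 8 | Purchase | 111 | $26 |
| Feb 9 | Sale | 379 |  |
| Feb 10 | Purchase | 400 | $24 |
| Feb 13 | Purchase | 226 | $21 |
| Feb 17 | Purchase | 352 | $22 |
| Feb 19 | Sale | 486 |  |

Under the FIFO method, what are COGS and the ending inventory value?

COGS = $22,225; ending inventory = $15,010

Feb 5, 74 sold [FIFO — oldest first]: 74 @ $23 = $1,702
Feb 9, 379 sold [FIFO — oldest first]: 172 @ $23 + 207 @ $23 = $8,717
Feb 19, 486 sold [FIFO — oldest first]: 80 @ $23 + 111 @ $26 + 295 @ $24 = $11,806
Total COGS = $1,702 + $8,717 + $11,806 = $22,225
Ending inventory: 105 @ $24 + 226 @ $21 + 352 @ $22 = $15,010
Check: goods available $37,235 = COGS $22,225 + ending $15,010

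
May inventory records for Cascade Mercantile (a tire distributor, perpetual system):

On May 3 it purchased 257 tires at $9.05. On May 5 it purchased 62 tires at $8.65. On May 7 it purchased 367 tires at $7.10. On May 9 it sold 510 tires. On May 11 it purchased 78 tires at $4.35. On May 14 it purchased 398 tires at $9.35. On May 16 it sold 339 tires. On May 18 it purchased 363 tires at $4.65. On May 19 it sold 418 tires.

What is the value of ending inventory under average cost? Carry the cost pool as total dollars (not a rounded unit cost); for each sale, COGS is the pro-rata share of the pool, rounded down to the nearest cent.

Ending inventory = $1,645.23

After May 3: 257 on hand, pool $2,325.85 (≈ $9.0500 each)
After May 5: 319 on hand, pool $2,862.15 (≈ $8.9723 each)
After May 7: 686 on hand, pool $5,467.85 (≈ $7.9706 each)
May 9, sell 510: 510/686 × $5,467.85 → $4,065.01
After May 11: 254 on hand, pool $1,742.14 (≈ $6.8588 each)
After May 14: 652 on hand, pool $5,463.44 (≈ $8.3795 each)
May 16, sell 339: 339/652 × $5,463.44 → $2,840.65
After May 18: 676 on hand, pool $4,310.74 (≈ $6.3768 each)
May 19, sell 418: 418/676 × $4,310.74 → $2,665.51
Total COGS = $4,065.01 + $2,840.65 + $2,665.51 = $9,571.17
Ending inventory (cost pool remaining) = $1,645.23
Check: goods available $11,216.40 = COGS $9,571.17 + ending $1,645.23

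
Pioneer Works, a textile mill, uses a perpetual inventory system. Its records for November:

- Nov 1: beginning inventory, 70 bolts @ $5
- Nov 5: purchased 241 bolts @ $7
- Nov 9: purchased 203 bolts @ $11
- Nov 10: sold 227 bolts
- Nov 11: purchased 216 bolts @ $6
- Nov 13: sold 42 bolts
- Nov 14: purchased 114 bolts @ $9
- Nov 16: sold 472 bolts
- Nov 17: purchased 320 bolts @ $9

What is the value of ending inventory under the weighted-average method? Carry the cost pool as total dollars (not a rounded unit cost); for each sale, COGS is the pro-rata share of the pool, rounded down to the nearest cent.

Ending inventory = $3,667.99

After Nov 1: 70 on hand, pool $350.00 (≈ $5.0000 each)
After Nov 5: 311 on hand, pool $2,037.00 (≈ $6.5498 each)
After Nov 9: 514 on hand, pool $4,270.00 (≈ $8.3074 each)
Nov 10, sell 227: 227/514 × $4,270.00 → $1,885.77
After Nov 11: 503 on hand, pool $3,680.23 (≈ $7.3166 each)
Nov 13, sell 42: 42/503 × $3,680.23 → $307.29
After Nov 14: 575 on hand, pool $4,398.94 (≈ $7.6503 each)
Nov 16, sell 472: 472/575 × $4,398.94 → $3,610.95
After Nov 17: 423 on hand, pool $3,667.99 (≈ $8.6714 each)
Total COGS = $1,885.77 + $307.29 + $3,610.95 = $5,804.01
Ending inventory (cost pool remaining) = $3,667.99
Check: goods available $9,472.00 = COGS $5,804.01 + ending $3,667.99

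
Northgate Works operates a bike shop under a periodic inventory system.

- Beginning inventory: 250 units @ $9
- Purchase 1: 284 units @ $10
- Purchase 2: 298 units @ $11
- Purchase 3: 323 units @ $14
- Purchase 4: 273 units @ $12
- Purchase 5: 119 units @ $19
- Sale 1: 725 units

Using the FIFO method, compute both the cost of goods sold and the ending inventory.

COGS = $7,191; ending inventory = $11,236

Sale 1 (725) [FIFO — oldest first]: 250 @ $9 + 284 @ $10 + 191 @ $11 = $7,191
Ending inventory: 107 @ $11 + 323 @ $14 + 273 @ $12 + 119 @ $19 = $11,236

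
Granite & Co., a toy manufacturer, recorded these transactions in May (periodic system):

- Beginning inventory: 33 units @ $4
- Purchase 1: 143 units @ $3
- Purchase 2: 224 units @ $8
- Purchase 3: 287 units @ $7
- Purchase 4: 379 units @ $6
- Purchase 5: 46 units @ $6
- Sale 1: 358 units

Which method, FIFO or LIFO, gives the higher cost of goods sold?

LIFO

FIFO COGS: 33 @ $4 + 143 @ $3 + 182 @ $8 = $2,017
LIFO COGS: 46 @ $6 + 312 @ $6 = $2,148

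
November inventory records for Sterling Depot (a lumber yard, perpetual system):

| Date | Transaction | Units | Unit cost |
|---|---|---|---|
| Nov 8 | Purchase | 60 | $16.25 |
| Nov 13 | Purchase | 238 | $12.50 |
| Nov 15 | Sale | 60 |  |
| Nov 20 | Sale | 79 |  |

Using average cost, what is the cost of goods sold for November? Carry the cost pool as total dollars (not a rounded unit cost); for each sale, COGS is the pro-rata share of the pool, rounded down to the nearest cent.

After Nov 8: 60 on hand, pool $975.00 (≈ $16.2500 each)
After Nov 13: 298 on hand, pool $3,950.00 (≈ $13.2550 each)
Nov 15, sell 60: 60/298 × $3,950.00 → $795.30
Nov 20, sell 79: 79/238 × $3,154.70 → $1,047.14
Total COGS = $795.30 + $1,047.14 = $1,842.44
Ending inventory (cost pool remaining) = $2,107.56
Check: goods available $3,950.00 = COGS $1,842.44 + ending $2,107.56

COGS = $1,842.44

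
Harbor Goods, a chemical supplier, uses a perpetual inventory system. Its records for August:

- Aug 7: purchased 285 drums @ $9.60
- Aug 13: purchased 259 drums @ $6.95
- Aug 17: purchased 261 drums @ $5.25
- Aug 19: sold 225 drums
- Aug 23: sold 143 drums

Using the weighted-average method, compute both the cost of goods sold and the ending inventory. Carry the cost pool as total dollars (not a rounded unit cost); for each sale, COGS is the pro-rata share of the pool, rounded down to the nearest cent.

COGS = $2,700.01; ending inventory = $3,206.29

After Aug 7: 285 on hand, pool $2,736.00 (≈ $9.6000 each)
After Aug 13: 544 on hand, pool $4,536.05 (≈ $8.3383 each)
After Aug 17: 805 on hand, pool $5,906.30 (≈ $7.3370 each)
Aug 19, sell 225: 225/805 × $5,906.30 → $1,650.82
Aug 23, sell 143: 143/580 × $4,255.48 → $1,049.19
Total COGS = $1,650.82 + $1,049.19 = $2,700.01
Ending inventory (cost pool remaining) = $3,206.29
Check: goods available $5,906.30 = COGS $2,700.01 + ending $3,206.29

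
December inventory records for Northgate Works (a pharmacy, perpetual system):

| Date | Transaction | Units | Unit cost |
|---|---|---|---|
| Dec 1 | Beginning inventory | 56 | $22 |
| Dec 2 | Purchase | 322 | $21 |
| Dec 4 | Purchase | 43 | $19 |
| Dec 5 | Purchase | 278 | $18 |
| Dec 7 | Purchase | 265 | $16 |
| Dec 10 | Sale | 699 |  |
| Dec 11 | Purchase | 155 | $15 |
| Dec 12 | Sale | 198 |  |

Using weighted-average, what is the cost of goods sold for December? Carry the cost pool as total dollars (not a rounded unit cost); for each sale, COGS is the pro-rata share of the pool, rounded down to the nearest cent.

COGS = $16,527.63

After Dec 1: 56 on hand, pool $1,232.00 (≈ $22.0000 each)
After Dec 2: 378 on hand, pool $7,994.00 (≈ $21.1481 each)
After Dec 4: 421 on hand, pool $8,811.00 (≈ $20.9287 each)
After Dec 5: 699 on hand, pool $13,815.00 (≈ $19.7639 each)
After Dec 7: 964 on hand, pool $18,055.00 (≈ $18.7293 each)
Dec 10, sell 699: 699/964 × $18,055.00 → $13,091.74
After Dec 11: 420 on hand, pool $7,288.26 (≈ $17.3530 each)
Dec 12, sell 198: 198/420 × $7,288.26 → $3,435.89
Total COGS = $13,091.74 + $3,435.89 = $16,527.63
Ending inventory (cost pool remaining) = $3,852.37
Check: goods available $20,380.00 = COGS $16,527.63 + ending $3,852.37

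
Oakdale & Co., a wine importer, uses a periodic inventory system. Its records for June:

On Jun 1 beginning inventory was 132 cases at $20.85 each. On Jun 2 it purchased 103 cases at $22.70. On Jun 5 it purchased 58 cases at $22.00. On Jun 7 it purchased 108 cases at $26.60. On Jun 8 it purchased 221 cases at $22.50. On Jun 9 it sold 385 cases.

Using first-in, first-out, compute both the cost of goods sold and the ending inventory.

COGS = $8,813.50; ending inventory = $5,398.10

Jun 9, 385 sold [FIFO — oldest first]: 132 @ $20.85 + 103 @ $22.70 + 58 @ $22.00 + 92 @ $26.60 = $8,813.50
Ending inventory: 16 @ $26.60 + 221 @ $22.50 = $5,398.10
Check: goods available $14,211.60 = COGS $8,813.50 + ending $5,398.10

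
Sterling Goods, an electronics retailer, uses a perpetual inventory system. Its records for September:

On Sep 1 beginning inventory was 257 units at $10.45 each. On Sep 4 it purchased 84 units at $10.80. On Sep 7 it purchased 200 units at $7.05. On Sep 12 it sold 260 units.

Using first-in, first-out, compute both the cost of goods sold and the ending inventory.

Sep 12, 260 sold [FIFO — oldest first]: 257 @ $10.45 + 3 @ $10.80 = $2,718.05
Ending inventory: 81 @ $10.80 + 200 @ $7.05 = $2,284.80

COGS = $2,718.05; ending inventory = $2,284.80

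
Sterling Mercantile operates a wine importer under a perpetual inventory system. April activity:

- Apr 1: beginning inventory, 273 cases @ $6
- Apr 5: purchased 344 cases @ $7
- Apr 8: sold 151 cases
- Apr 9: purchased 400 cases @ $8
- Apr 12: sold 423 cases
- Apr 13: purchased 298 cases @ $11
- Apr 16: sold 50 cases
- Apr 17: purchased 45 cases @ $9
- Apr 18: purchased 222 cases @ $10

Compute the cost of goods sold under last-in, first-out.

Apr 8, 151 sold [LIFO — newest first]: 151 @ $7 = $1,057
Apr 12, 423 sold [LIFO — newest first]: 400 @ $8 + 23 @ $7 = $3,361
Apr 16, 50 sold [LIFO — newest first]: 50 @ $11 = $550
Total COGS = $1,057 + $3,361 + $550 = $4,968
Ending inventory: 273 @ $6 + 170 @ $7 + 248 @ $11 + 45 @ $9 + 222 @ $10 = $8,181
Check: goods available $13,149 = COGS $4,968 + ending $8,181

COGS = $4,968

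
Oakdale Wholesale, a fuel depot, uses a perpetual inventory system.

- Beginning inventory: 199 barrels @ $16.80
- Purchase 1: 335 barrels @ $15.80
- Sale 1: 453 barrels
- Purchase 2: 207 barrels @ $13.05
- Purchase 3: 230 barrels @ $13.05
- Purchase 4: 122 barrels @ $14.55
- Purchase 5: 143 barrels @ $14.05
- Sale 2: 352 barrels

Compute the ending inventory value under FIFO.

Ending inventory = $5,950.55

Sale 1 (453) [FIFO — oldest first]: 199 @ $16.80 + 254 @ $15.80 = $7,356.40
Sale 2 (352) [FIFO — oldest first]: 81 @ $15.80 + 207 @ $13.05 + 64 @ $13.05 = $4,816.35
Total COGS = $7,356.40 + $4,816.35 = $12,172.75
Ending inventory: 166 @ $13.05 + 122 @ $14.55 + 143 @ $14.05 = $5,950.55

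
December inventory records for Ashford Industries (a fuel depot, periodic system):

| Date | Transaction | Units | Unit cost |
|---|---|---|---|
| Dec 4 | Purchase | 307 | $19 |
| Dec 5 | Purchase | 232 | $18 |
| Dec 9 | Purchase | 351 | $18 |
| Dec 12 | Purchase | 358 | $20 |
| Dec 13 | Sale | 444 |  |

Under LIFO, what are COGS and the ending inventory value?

COGS = $8,708; ending inventory = $14,779

Dec 13, 444 sold [LIFO — newest first]: 358 @ $20 + 86 @ $18 = $8,708
Ending inventory: 307 @ $19 + 232 @ $18 + 265 @ $18 = $14,779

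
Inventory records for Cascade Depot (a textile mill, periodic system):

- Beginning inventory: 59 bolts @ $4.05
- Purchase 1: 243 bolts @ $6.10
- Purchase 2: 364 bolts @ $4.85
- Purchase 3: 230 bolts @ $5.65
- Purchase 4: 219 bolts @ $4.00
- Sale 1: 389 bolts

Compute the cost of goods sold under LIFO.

Sale 1 (389) [LIFO — newest first]: 219 @ $4.00 + 170 @ $5.65 = $1,836.50
Ending inventory: 59 @ $4.05 + 243 @ $6.10 + 364 @ $4.85 + 60 @ $5.65 = $3,825.65

COGS = $1,836.50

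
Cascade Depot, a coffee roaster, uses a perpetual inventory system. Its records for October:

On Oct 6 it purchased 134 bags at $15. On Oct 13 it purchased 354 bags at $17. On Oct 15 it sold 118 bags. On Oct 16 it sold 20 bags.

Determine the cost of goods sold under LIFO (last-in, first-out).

COGS = $2,346

Oct 15, 118 sold [LIFO — newest first]: 118 @ $17 = $2,006
Oct 16, 20 sold [LIFO — newest first]: 20 @ $17 = $340
Total COGS = $2,006 + $340 = $2,346
Ending inventory: 134 @ $15 + 216 @ $17 = $5,682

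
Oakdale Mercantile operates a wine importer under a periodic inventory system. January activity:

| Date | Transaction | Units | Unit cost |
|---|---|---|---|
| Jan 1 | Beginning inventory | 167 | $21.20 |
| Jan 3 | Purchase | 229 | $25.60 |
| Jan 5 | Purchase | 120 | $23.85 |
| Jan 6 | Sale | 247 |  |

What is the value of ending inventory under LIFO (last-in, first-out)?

Jan 6, 247 sold [LIFO — newest first]: 120 @ $23.85 + 127 @ $25.60 = $6,113.20
Ending inventory: 167 @ $21.20 + 102 @ $25.60 = $6,151.60
Check: goods available $12,264.80 = COGS $6,113.20 + ending $6,151.60

Ending inventory = $6,151.60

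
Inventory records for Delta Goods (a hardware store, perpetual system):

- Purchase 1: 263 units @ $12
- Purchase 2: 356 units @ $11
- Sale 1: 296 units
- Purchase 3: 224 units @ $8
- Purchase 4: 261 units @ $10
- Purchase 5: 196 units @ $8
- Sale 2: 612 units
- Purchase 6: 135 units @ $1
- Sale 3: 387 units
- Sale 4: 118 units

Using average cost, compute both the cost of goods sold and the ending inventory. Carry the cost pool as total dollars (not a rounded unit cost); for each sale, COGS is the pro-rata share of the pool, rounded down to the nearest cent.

COGS = $13,013.90; ending inventory = $163.10

After Purchase 1: 263 on hand, pool $3,156.00 (≈ $12.0000 each)
After Purchase 2: 619 on hand, pool $7,072.00 (≈ $11.4249 each)
Sale 1, sell 296: 296/619 × $7,072.00 → $3,381.76
After Purchase 3: 547 on hand, pool $5,482.24 (≈ $10.0224 each)
After Purchase 4: 808 on hand, pool $8,092.24 (≈ $10.0151 each)
After Purchase 5: 1004 on hand, pool $9,660.24 (≈ $9.6218 each)
Sale 2, sell 612: 612/1004 × $9,660.24 → $5,888.51
After Purchase 6: 527 on hand, pool $3,906.73 (≈ $7.4131 each)
Sale 3, sell 387: 387/527 × $3,906.73 → $2,868.88
Sale 4, sell 118: 118/140 × $1,037.85 → $874.75
Total COGS = $3,381.76 + $5,888.51 + $2,868.88 + $874.75 = $13,013.90
Ending inventory (cost pool remaining) = $163.10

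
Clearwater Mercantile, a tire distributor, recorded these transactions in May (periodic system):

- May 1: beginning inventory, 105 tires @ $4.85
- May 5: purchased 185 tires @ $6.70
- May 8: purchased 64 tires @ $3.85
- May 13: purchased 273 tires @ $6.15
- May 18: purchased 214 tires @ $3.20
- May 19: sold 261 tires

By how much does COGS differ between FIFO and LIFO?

FIFO COGS: 105 @ $4.85 + 156 @ $6.70 = $1,554.45
LIFO COGS: 214 @ $3.20 + 47 @ $6.15 = $973.85
Difference = |$1,554.45 − $973.85| = $580.60

$580.60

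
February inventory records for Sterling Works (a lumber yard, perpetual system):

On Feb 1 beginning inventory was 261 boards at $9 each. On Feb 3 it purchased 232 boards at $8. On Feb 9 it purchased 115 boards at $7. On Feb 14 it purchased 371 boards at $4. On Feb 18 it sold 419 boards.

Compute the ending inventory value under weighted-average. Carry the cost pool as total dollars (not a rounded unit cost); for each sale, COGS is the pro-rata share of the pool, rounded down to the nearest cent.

Ending inventory = $3,714.65

After Feb 1: 261 on hand, pool $2,349.00 (≈ $9.0000 each)
After Feb 3: 493 on hand, pool $4,205.00 (≈ $8.5294 each)
After Feb 9: 608 on hand, pool $5,010.00 (≈ $8.2401 each)
After Feb 14: 979 on hand, pool $6,494.00 (≈ $6.6333 each)
Feb 18, sell 419: 419/979 × $6,494.00 → $2,779.35
Ending inventory (cost pool remaining) = $3,714.65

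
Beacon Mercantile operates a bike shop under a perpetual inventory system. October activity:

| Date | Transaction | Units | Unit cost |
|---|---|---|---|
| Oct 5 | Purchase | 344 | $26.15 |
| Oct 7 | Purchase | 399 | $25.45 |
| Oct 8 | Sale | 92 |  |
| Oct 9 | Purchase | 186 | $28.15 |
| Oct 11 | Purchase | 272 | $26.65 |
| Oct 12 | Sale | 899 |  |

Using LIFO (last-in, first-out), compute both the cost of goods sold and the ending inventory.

COGS = $26,143.35; ending inventory = $5,491.50

Oct 8, 92 sold [LIFO — newest first]: 92 @ $25.45 = $2,341.40
Oct 12, 899 sold [LIFO — newest first]: 272 @ $26.65 + 186 @ $28.15 + 307 @ $25.45 + 134 @ $26.15 = $23,801.95
Total COGS = $2,341.40 + $23,801.95 = $26,143.35
Ending inventory: 210 @ $26.15 = $5,491.50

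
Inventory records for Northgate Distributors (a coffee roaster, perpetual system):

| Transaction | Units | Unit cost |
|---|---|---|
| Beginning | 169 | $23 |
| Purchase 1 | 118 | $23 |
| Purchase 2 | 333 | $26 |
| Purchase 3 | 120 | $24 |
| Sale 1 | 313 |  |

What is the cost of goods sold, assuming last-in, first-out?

Sale 1 (313) [LIFO — newest first]: 120 @ $24 + 193 @ $26 = $7,898
Ending inventory: 169 @ $23 + 118 @ $23 + 140 @ $26 = $10,241
Check: goods available $18,139 = COGS $7,898 + ending $10,241

COGS = $7,898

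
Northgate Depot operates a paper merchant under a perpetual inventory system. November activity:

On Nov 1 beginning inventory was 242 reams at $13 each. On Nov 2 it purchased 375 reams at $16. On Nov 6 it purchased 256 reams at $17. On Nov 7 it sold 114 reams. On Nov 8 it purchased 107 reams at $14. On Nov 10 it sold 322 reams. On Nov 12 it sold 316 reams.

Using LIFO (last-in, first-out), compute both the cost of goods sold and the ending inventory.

COGS = $12,032; ending inventory = $2,964

Nov 7, 114 sold [LIFO — newest first]: 114 @ $17 = $1,938
Nov 10, 322 sold [LIFO — newest first]: 107 @ $14 + 142 @ $17 + 73 @ $16 = $5,080
Nov 12, 316 sold [LIFO — newest first]: 302 @ $16 + 14 @ $13 = $5,014
Total COGS = $1,938 + $5,080 + $5,014 = $12,032
Ending inventory: 228 @ $13 = $2,964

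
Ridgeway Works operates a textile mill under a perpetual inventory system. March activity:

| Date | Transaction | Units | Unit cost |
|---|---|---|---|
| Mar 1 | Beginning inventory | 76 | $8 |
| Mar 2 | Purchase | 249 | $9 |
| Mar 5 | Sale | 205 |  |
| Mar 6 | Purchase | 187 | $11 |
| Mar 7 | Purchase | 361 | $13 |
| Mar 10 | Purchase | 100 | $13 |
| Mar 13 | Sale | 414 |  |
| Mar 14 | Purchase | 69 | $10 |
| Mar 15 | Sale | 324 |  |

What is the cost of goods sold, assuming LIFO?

COGS = $10,774

Mar 5, 205 sold [LIFO — newest first]: 205 @ $9 = $1,845
Mar 13, 414 sold [LIFO — newest first]: 100 @ $13 + 314 @ $13 = $5,382
Mar 15, 324 sold [LIFO — newest first]: 69 @ $10 + 47 @ $13 + 187 @ $11 + 21 @ $9 = $3,547
Total COGS = $1,845 + $5,382 + $3,547 = $10,774
Ending inventory: 76 @ $8 + 23 @ $9 = $815
Check: goods available $11,589 = COGS $10,774 + ending $815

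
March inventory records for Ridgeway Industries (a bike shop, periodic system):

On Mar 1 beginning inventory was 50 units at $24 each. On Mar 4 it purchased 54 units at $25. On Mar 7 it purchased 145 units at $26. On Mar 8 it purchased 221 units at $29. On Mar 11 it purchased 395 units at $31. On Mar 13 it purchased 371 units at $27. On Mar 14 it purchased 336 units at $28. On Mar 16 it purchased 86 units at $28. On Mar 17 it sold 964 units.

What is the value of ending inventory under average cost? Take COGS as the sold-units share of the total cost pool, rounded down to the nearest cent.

Ending inventory = $19,592.32

Mar 17, sell 964: 964/1658 × $46,807.00 → $27,214.68
Ending inventory (cost pool remaining) = $19,592.32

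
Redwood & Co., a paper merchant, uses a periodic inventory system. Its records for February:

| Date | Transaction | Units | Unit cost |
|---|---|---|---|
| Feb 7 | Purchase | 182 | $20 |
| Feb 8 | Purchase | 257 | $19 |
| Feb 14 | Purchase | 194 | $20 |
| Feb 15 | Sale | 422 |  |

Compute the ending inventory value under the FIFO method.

Ending inventory = $4,203

Feb 15, 422 sold [FIFO — oldest first]: 182 @ $20 + 240 @ $19 = $8,200
Ending inventory: 17 @ $19 + 194 @ $20 = $4,203
Check: goods available $12,403 = COGS $8,200 + ending $4,203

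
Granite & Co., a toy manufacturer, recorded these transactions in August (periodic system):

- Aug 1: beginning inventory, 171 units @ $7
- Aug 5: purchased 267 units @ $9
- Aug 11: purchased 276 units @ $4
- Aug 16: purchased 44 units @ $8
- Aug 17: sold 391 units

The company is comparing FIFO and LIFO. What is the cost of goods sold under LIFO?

COGS = $2,095

FIFO COGS: 171 @ $7 + 220 @ $9 = $3,177
LIFO COGS: 44 @ $8 + 276 @ $4 + 71 @ $9 = $2,095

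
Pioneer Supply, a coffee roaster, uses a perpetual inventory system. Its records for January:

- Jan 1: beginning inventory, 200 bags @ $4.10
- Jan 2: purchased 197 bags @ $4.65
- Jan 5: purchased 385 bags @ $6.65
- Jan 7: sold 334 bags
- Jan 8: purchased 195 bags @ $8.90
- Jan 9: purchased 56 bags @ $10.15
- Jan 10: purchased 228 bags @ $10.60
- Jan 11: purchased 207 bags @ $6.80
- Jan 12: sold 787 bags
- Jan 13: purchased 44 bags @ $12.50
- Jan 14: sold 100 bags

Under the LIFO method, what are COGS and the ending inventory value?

Jan 7, 334 sold [LIFO — newest first]: 334 @ $6.65 = $2,221.10
Jan 12, 787 sold [LIFO — newest first]: 207 @ $6.80 + 228 @ $10.60 + 56 @ $10.15 + 195 @ $8.90 + 51 @ $6.65 + 50 @ $4.65 = $6,699.95
Jan 14, 100 sold [LIFO — newest first]: 44 @ $12.50 + 56 @ $4.65 = $810.40
Total COGS = $2,221.10 + $6,699.95 + $810.40 = $9,731.45
Ending inventory: 200 @ $4.10 + 91 @ $4.65 = $1,243.15
Check: goods available $10,974.60 = COGS $9,731.45 + ending $1,243.15

COGS = $9,731.45; ending inventory = $1,243.15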